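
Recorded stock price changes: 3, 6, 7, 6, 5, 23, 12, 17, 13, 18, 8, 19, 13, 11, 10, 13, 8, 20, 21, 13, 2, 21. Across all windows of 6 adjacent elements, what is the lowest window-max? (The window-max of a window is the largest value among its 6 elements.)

19

[3, 6, 7, 6, 5, 23] → max 23
[6, 7, 6, 5, 23, 12] → max 23
[7, 6, 5, 23, 12, 17] → max 23
[6, 5, 23, 12, 17, 13] → max 23
[5, 23, 12, 17, 13, 18] → max 23
[23, 12, 17, 13, 18, 8] → max 23
[12, 17, 13, 18, 8, 19] → max 19
[17, 13, 18, 8, 19, 13] → max 19
[13, 18, 8, 19, 13, 11] → max 19
[18, 8, 19, 13, 11, 10] → max 19
[8, 19, 13, 11, 10, 13] → max 19
[19, 13, 11, 10, 13, 8] → max 19
[13, 11, 10, 13, 8, 20] → max 20
[11, 10, 13, 8, 20, 21] → max 21
[10, 13, 8, 20, 21, 13] → max 21
[13, 8, 20, 21, 13, 2] → max 21
[8, 20, 21, 13, 2, 21] → max 21
Lowest of these is 19.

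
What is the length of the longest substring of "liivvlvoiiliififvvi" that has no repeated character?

add l: [l] len 1
add i: [l, i] len 2
add i (repeat i, move left end past it): [i] len 1
add v: [i, v] len 2
add v (repeat v, move left end past it): [v] len 1
add l: [v, l] len 2
add v (repeat v, move left end past it): [l, v] len 2
add o: [l, v, o] len 3
add i: [l, v, o, i] len 4
add i (repeat i, move left end past it): [i] len 1
add l: [i, l] len 2
add i (repeat i, move left end past it): [l, i] len 2
add i (repeat i, move left end past it): [i] len 1
add f: [i, f] len 2
add i (repeat i, move left end past it): [f, i] len 2
add f (repeat f, move left end past it): [i, f] len 2
add v: [i, f, v] len 3
add v (repeat v, move left end past it): [v] len 1
add i: [v, i] len 2
Longest all-distinct length: 4.

4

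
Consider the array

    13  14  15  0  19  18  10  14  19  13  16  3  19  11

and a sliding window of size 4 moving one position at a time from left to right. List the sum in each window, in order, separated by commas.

13 14 15 0 → sum 42
14 15 0 19 → sum 48
15 0 19 18 → sum 52
0 19 18 10 → sum 47
19 18 10 14 → sum 61
18 10 14 19 → sum 61
10 14 19 13 → sum 56
14 19 13 16 → sum 62
19 13 16 3 → sum 51
13 16 3 19 → sum 51
16 3 19 11 → sum 49

42, 48, 52, 47, 61, 61, 56, 62, 51, 51, 49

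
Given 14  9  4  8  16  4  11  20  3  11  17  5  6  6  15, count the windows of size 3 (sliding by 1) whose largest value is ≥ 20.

3

[14, 9, 4] → max 14
[9, 4, 8] → max 9
[4, 8, 16] → max 16
[8, 16, 4] → max 16
[16, 4, 11] → max 16
[4, 11, 20] → max 20  ≥ 20 ✓
[11, 20, 3] → max 20  ≥ 20 ✓
[20, 3, 11] → max 20  ≥ 20 ✓
[3, 11, 17] → max 17
[11, 17, 5] → max 17
[17, 5, 6] → max 17
[5, 6, 6] → max 6
[6, 6, 15] → max 15
3 windows satisfy the condition.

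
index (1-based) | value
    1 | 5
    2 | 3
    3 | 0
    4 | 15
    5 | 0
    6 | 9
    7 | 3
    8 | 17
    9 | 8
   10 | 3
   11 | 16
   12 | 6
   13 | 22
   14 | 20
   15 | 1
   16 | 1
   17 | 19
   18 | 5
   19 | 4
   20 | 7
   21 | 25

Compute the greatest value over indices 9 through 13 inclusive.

Elements at indices 9..13: 8, 3, 16, 6, 22
max(8, 3, 16, 6, 22) = 22

22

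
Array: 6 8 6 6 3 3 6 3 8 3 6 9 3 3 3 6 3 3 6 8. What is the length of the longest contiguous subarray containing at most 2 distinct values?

7

Extend right; when distinct count exceeds 2, shrink from the left:
[6] 1 distinct, len 1
[6, 8] 2 distinct, len 2
[6, 8, 6] 2 distinct, len 3
[6, 8, 6, 6] 2 distinct, len 4
[6, 6, 3] 2 distinct, len 3
[6, 6, 3, 3] 2 distinct, len 4
[6, 6, 3, 3, 6] 2 distinct, len 5
[6, 6, 3, 3, 6, 3] 2 distinct, len 6
[3, 8] 2 distinct, len 2
[3, 8, 3] 2 distinct, len 3
[3, 6] 2 distinct, len 2
[6, 9] 2 distinct, len 2
[9, 3] 2 distinct, len 2
[9, 3, 3] 2 distinct, len 3
[9, 3, 3, 3] 2 distinct, len 4
[3, 3, 3, 6] 2 distinct, len 4
[3, 3, 3, 6, 3] 2 distinct, len 5
[3, 3, 3, 6, 3, 3] 2 distinct, len 6
[3, 3, 3, 6, 3, 3, 6] 2 distinct, len 7
[6, 8] 2 distinct, len 2
Longest length with ≤2 distinct: 7.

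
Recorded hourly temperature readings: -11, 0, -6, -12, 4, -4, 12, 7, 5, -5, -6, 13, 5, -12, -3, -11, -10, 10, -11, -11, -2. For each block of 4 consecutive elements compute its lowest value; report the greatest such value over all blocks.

-4

Each size-4 window and its min:
(-11, 0, -6, -12) → min -12
(0, -6, -12, 4) → min -12
(-6, -12, 4, -4) → min -12
(-12, 4, -4, 12) → min -12
(4, -4, 12, 7) → min -4
(-4, 12, 7, 5) → min -4
(12, 7, 5, -5) → min -5
(7, 5, -5, -6) → min -6
(5, -5, -6, 13) → min -6
(-5, -6, 13, 5) → min -6
(-6, 13, 5, -12) → min -12
(13, 5, -12, -3) → min -12
(5, -12, -3, -11) → min -12
(-12, -3, -11, -10) → min -12
(-3, -11, -10, 10) → min -11
(-11, -10, 10, -11) → min -11
(-10, 10, -11, -11) → min -11
(10, -11, -11, -2) → min -11
Greatest of these is -4.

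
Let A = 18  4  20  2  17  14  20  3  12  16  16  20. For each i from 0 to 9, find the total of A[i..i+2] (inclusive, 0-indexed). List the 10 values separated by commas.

42, 26, 39, 33, 51, 37, 35, 31, 44, 52

Sliding a size-3 window across the 12 values:
(18, 4, 20) → sum 42
(4, 20, 2) → sum 26
(20, 2, 17) → sum 39
(2, 17, 14) → sum 33
(17, 14, 20) → sum 51
(14, 20, 3) → sum 37
(20, 3, 12) → sum 35
(3, 12, 16) → sum 31
(12, 16, 16) → sum 44
(16, 16, 20) → sum 52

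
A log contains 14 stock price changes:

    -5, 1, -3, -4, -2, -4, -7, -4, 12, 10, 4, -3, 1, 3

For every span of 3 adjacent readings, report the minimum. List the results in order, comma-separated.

[-5, 1, -3] → min -5
[1, -3, -4] → min -4
[-3, -4, -2] → min -4
[-4, -2, -4] → min -4
[-2, -4, -7] → min -7
[-4, -7, -4] → min -7
[-7, -4, 12] → min -7
[-4, 12, 10] → min -4
[12, 10, 4] → min 4
[10, 4, -3] → min -3
[4, -3, 1] → min -3
[-3, 1, 3] → min -3

-5, -4, -4, -4, -7, -7, -7, -4, 4, -3, -3, -3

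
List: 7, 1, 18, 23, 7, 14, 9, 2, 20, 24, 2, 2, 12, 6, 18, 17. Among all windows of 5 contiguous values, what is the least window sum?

40

Window sums for each of the 12 positions:
[7, 1, 18, 23, 7] → sum 56
[1, 18, 23, 7, 14] → sum 63
[18, 23, 7, 14, 9] → sum 71
[23, 7, 14, 9, 2] → sum 55
[7, 14, 9, 2, 20] → sum 52
[14, 9, 2, 20, 24] → sum 69
[9, 2, 20, 24, 2] → sum 57
[2, 20, 24, 2, 2] → sum 50
[20, 24, 2, 2, 12] → sum 60
[24, 2, 2, 12, 6] → sum 46
[2, 2, 12, 6, 18] → sum 40
[2, 12, 6, 18, 17] → sum 55
Least of these is 40.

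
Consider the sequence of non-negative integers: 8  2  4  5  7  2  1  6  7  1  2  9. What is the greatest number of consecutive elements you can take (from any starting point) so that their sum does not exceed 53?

[8] sum 8 len 1
[8, 2] sum 10 len 2
[8, 2, 4] sum 14 len 3
[8, 2, 4, 5] sum 19 len 4
[8, 2, 4, 5, 7] sum 26 len 5
[8, 2, 4, 5, 7, 2] sum 28 len 6
[8, 2, 4, 5, 7, 2, 1] sum 29 len 7
[8, 2, 4, 5, 7, 2, 1, 6] sum 35 len 8
[8, 2, 4, 5, 7, 2, 1, 6, 7] sum 42 len 9
[8, 2, 4, 5, 7, 2, 1, 6, 7, 1] sum 43 len 10
[8, 2, 4, 5, 7, 2, 1, 6, 7, 1, 2] sum 45 len 11
[2, 4, 5, 7, 2, 1, 6, 7, 1, 2, 9] sum 46 len 11
Longest length seen: 11.

11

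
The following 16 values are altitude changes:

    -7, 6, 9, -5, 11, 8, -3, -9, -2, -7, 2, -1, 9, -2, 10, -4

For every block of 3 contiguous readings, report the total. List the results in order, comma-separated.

-7 6 9 → sum 8
6 9 -5 → sum 10
9 -5 11 → sum 15
-5 11 8 → sum 14
11 8 -3 → sum 16
8 -3 -9 → sum -4
-3 -9 -2 → sum -14
-9 -2 -7 → sum -18
-2 -7 2 → sum -7
-7 2 -1 → sum -6
2 -1 9 → sum 10
-1 9 -2 → sum 6
9 -2 10 → sum 17
-2 10 -4 → sum 4

8, 10, 15, 14, 16, -4, -14, -18, -7, -6, 10, 6, 17, 4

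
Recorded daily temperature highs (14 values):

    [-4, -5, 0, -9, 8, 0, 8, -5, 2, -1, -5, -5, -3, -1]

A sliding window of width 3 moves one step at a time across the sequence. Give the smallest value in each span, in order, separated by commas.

-5, -9, -9, -9, 0, -5, -5, -5, -5, -5, -5, -5

-4 -5 0 → min -5
-5 0 -9 → min -9
0 -9 8 → min -9
-9 8 0 → min -9
8 0 8 → min 0
0 8 -5 → min -5
8 -5 2 → min -5
-5 2 -1 → min -5
2 -1 -5 → min -5
-1 -5 -5 → min -5
-5 -5 -3 → min -5
-5 -3 -1 → min -5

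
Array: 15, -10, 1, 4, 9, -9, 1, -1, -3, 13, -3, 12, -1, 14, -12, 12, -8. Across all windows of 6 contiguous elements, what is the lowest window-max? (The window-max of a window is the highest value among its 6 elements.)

9

Window maxs for each of the 12 positions:
[15, -10, 1, 4, 9, -9] → max 15
[-10, 1, 4, 9, -9, 1] → max 9
[1, 4, 9, -9, 1, -1] → max 9
[4, 9, -9, 1, -1, -3] → max 9
[9, -9, 1, -1, -3, 13] → max 13
[-9, 1, -1, -3, 13, -3] → max 13
[1, -1, -3, 13, -3, 12] → max 13
[-1, -3, 13, -3, 12, -1] → max 13
[-3, 13, -3, 12, -1, 14] → max 14
[13, -3, 12, -1, 14, -12] → max 14
[-3, 12, -1, 14, -12, 12] → max 14
[12, -1, 14, -12, 12, -8] → max 14
Lowest of these is 9.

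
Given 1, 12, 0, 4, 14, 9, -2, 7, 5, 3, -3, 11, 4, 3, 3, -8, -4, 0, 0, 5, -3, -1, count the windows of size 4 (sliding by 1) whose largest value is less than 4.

[1, 12, 0, 4] → max 12
[12, 0, 4, 14] → max 14
[0, 4, 14, 9] → max 14
[4, 14, 9, -2] → max 14
[14, 9, -2, 7] → max 14
[9, -2, 7, 5] → max 9
[-2, 7, 5, 3] → max 7
[7, 5, 3, -3] → max 7
[5, 3, -3, 11] → max 11
[3, -3, 11, 4] → max 11
[-3, 11, 4, 3] → max 11
[11, 4, 3, 3] → max 11
[4, 3, 3, -8] → max 4
[3, 3, -8, -4] → max 3  < 4 ✓
[3, -8, -4, 0] → max 3  < 4 ✓
[-8, -4, 0, 0] → max 0  < 4 ✓
[-4, 0, 0, 5] → max 5
[0, 0, 5, -3] → max 5
[0, 5, -3, -1] → max 5
3 windows satisfy the condition.

3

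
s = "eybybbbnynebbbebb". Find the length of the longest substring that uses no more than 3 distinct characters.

Extend right; when distinct count exceeds 3, shrink from the left:
add e: window [e] (1 distinct), len 1
add y: window [e, y] (2 distinct), len 2
add b: window [e, y, b] (3 distinct), len 3
add y: window [e, y, b, y] (3 distinct), len 4
add b: window [e, y, b, y, b] (3 distinct), len 5
add b: window [e, y, b, y, b, b] (3 distinct), len 6
add b: window [e, y, b, y, b, b, b] (3 distinct), len 7
add n: window [y, b, y, b, b, b, n] (3 distinct), len 7
add y: window [y, b, y, b, b, b, n, y] (3 distinct), len 8
add n: window [y, b, y, b, b, b, n, y, n] (3 distinct), len 9
add e: window [n, y, n, e] (3 distinct), len 4
add b: window [n, e, b] (3 distinct), len 3
add b: window [n, e, b, b] (3 distinct), len 4
add b: window [n, e, b, b, b] (3 distinct), len 5
add e: window [n, e, b, b, b, e] (3 distinct), len 6
add b: window [n, e, b, b, b, e, b] (3 distinct), len 7
add b: window [n, e, b, b, b, e, b, b] (3 distinct), len 8
Longest length with ≤3 distinct: 9.

9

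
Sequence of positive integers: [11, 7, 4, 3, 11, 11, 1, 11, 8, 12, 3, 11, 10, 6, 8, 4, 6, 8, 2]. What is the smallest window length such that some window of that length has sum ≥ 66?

8

add 11: running sum 11 < 66
add 7: running sum 18 < 66
add 4: running sum 22 < 66
add 3: running sum 25 < 66
add 11: running sum 36 < 66
add 11: running sum 47 < 66
add 1: running sum 48 < 66
add 11: running sum 59 < 66
add 8: shortest ending here [11, 7, 4, 3, 11, 11, 1, 11, 8] sum 67, len 9
add 12: shortest ending here [7, 4, 3, 11, 11, 1, 11, 8, 12] sum 68, len 9
add 3: shortest ending here [7, 4, 3, 11, 11, 1, 11, 8, 12, 3] sum 71, len 10
add 11: shortest ending here [11, 11, 1, 11, 8, 12, 3, 11] sum 68, len 8
add 10: shortest ending here [11, 1, 11, 8, 12, 3, 11, 10] sum 67, len 8
add 6: shortest ending here [11, 1, 11, 8, 12, 3, 11, 10, 6] sum 73, len 9
add 8: shortest ending here [11, 8, 12, 3, 11, 10, 6, 8] sum 69, len 8
add 4: shortest ending here [11, 8, 12, 3, 11, 10, 6, 8, 4] sum 73, len 9
add 6: shortest ending here [8, 12, 3, 11, 10, 6, 8, 4, 6] sum 68, len 9
add 8: shortest ending here [12, 3, 11, 10, 6, 8, 4, 6, 8] sum 68, len 9
add 2: shortest ending here [12, 3, 11, 10, 6, 8, 4, 6, 8, 2] sum 70, len 10
Shortest qualifying length: 8.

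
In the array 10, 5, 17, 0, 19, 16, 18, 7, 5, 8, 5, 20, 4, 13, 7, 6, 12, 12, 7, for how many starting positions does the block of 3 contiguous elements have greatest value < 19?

10 5 17 → max 17  < 19 ✓
5 17 0 → max 17  < 19 ✓
17 0 19 → max 19
0 19 16 → max 19
19 16 18 → max 19
16 18 7 → max 18  < 19 ✓
18 7 5 → max 18  < 19 ✓
7 5 8 → max 8  < 19 ✓
5 8 5 → max 8  < 19 ✓
8 5 20 → max 20
5 20 4 → max 20
20 4 13 → max 20
4 13 7 → max 13  < 19 ✓
13 7 6 → max 13  < 19 ✓
7 6 12 → max 12  < 19 ✓
6 12 12 → max 12  < 19 ✓
12 12 7 → max 12  < 19 ✓
11 windows satisfy the condition.

11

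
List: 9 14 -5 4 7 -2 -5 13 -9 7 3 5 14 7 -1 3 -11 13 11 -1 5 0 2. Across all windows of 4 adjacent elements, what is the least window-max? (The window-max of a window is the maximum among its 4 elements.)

5

Each size-4 window and its max:
9 14 -5 4 → max 14
14 -5 4 7 → max 14
-5 4 7 -2 → max 7
4 7 -2 -5 → max 7
7 -2 -5 13 → max 13
-2 -5 13 -9 → max 13
-5 13 -9 7 → max 13
13 -9 7 3 → max 13
-9 7 3 5 → max 7
7 3 5 14 → max 14
3 5 14 7 → max 14
5 14 7 -1 → max 14
14 7 -1 3 → max 14
7 -1 3 -11 → max 7
-1 3 -11 13 → max 13
3 -11 13 11 → max 13
-11 13 11 -1 → max 13
13 11 -1 5 → max 13
11 -1 5 0 → max 11
-1 5 0 2 → max 5
Least of these is 5.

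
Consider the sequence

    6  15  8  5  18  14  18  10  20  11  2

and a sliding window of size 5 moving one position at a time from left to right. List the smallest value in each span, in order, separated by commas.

5, 5, 5, 5, 10, 10, 2

[6, 15, 8, 5, 18] → min 5
[15, 8, 5, 18, 14] → min 5
[8, 5, 18, 14, 18] → min 5
[5, 18, 14, 18, 10] → min 5
[18, 14, 18, 10, 20] → min 10
[14, 18, 10, 20, 11] → min 10
[18, 10, 20, 11, 2] → min 2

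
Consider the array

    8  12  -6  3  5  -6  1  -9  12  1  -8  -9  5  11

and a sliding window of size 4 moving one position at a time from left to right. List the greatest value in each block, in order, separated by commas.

8 12 -6 3 → max 12
12 -6 3 5 → max 12
-6 3 5 -6 → max 5
3 5 -6 1 → max 5
5 -6 1 -9 → max 5
-6 1 -9 12 → max 12
1 -9 12 1 → max 12
-9 12 1 -8 → max 12
12 1 -8 -9 → max 12
1 -8 -9 5 → max 5
-8 -9 5 11 → max 11

12, 12, 5, 5, 5, 12, 12, 12, 12, 5, 11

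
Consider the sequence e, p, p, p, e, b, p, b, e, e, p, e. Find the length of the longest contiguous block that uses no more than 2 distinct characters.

add e: window [e] (1 distinct), len 1
add p: window [e, p] (2 distinct), len 2
add p: window [e, p, p] (2 distinct), len 3
add p: window [e, p, p, p] (2 distinct), len 4
add e: window [e, p, p, p, e] (2 distinct), len 5
add b: window [e, b] (2 distinct), len 2
add p: window [b, p] (2 distinct), len 2
add b: window [b, p, b] (2 distinct), len 3
add e: window [b, e] (2 distinct), len 2
add e: window [b, e, e] (2 distinct), len 3
add p: window [e, e, p] (2 distinct), len 3
add e: window [e, e, p, e] (2 distinct), len 4
Longest length with ≤2 distinct: 5.

5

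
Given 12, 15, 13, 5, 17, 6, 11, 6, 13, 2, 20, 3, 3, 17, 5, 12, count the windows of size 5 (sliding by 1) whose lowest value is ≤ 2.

[12, 15, 13, 5, 17] → min 5
[15, 13, 5, 17, 6] → min 5
[13, 5, 17, 6, 11] → min 5
[5, 17, 6, 11, 6] → min 5
[17, 6, 11, 6, 13] → min 6
[6, 11, 6, 13, 2] → min 2  ≤ 2 ✓
[11, 6, 13, 2, 20] → min 2  ≤ 2 ✓
[6, 13, 2, 20, 3] → min 2  ≤ 2 ✓
[13, 2, 20, 3, 3] → min 2  ≤ 2 ✓
[2, 20, 3, 3, 17] → min 2  ≤ 2 ✓
[20, 3, 3, 17, 5] → min 3
[3, 3, 17, 5, 12] → min 3
5 windows satisfy the condition.

5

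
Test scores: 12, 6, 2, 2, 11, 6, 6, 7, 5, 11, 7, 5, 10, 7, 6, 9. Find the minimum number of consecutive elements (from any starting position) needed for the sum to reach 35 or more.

add 12: running sum 12 < 35
add 6: running sum 18 < 35
add 2: running sum 20 < 35
add 2: running sum 22 < 35
add 11: running sum 33 < 35
end 5: [12, 6, 2, 2, 11, 6] sum 39, len 6
end 6: [12, 6, 2, 2, 11, 6, 6] sum 45, len 7
end 7: [6, 2, 2, 11, 6, 6, 7] sum 40, len 7
end 8: [11, 6, 6, 7, 5] sum 35, len 5
end 9: [6, 6, 7, 5, 11] sum 35, len 5
end 10: [6, 7, 5, 11, 7] sum 36, len 5
end 11: [7, 5, 11, 7, 5] sum 35, len 5
end 12: [5, 11, 7, 5, 10] sum 38, len 5
end 13: [11, 7, 5, 10, 7] sum 40, len 5
end 14: [7, 5, 10, 7, 6] sum 35, len 5
end 15: [5, 10, 7, 6, 9] sum 37, len 5
Shortest qualifying length: 5.

5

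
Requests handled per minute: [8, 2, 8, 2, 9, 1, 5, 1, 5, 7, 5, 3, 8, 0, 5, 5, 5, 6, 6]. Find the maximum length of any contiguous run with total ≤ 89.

18

→ 8: sum 8, len 1
→ 2: sum 10, len 2
→ 8: sum 18, len 3
→ 2: sum 20, len 4
→ 9: sum 29, len 5
→ 1: sum 30, len 6
→ 5: sum 35, len 7
→ 1: sum 36, len 8
→ 5: sum 41, len 9
→ 7: sum 48, len 10
→ 5: sum 53, len 11
→ 3: sum 56, len 12
→ 8: sum 64, len 13
→ 0: sum 64, len 14
→ 5: sum 69, len 15
→ 5: sum 74, len 16
→ 5: sum 79, len 17
→ 6: sum 85, len 18
→ 6 (dropped 8): sum 83, len 18
Longest length seen: 18.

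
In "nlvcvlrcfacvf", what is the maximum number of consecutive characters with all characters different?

6

[n] len 1
[n, l] len 2
[n, l, v] len 3
[n, l, v, c] len 4
[c, v] len 2
[c, v, l] len 3
[c, v, l, r] len 4
[v, l, r, c] len 4
[v, l, r, c, f] len 5
[v, l, r, c, f, a] len 6
[f, a, c] len 3
[f, a, c, v] len 4
[a, c, v, f] len 4
Longest all-distinct length: 6.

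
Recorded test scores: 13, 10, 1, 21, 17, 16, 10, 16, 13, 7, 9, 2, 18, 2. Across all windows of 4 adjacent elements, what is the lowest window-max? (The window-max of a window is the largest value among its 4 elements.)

13

13 10 1 21 → max 21
10 1 21 17 → max 21
1 21 17 16 → max 21
21 17 16 10 → max 21
17 16 10 16 → max 17
16 10 16 13 → max 16
10 16 13 7 → max 16
16 13 7 9 → max 16
13 7 9 2 → max 13
7 9 2 18 → max 18
9 2 18 2 → max 18
Lowest of these is 13.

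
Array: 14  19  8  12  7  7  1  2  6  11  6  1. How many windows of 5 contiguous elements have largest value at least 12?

4

[14, 19, 8, 12, 7] → max 19  ≥ 12 ✓
[19, 8, 12, 7, 7] → max 19  ≥ 12 ✓
[8, 12, 7, 7, 1] → max 12  ≥ 12 ✓
[12, 7, 7, 1, 2] → max 12  ≥ 12 ✓
[7, 7, 1, 2, 6] → max 7
[7, 1, 2, 6, 11] → max 11
[1, 2, 6, 11, 6] → max 11
[2, 6, 11, 6, 1] → max 11
4 windows satisfy the condition.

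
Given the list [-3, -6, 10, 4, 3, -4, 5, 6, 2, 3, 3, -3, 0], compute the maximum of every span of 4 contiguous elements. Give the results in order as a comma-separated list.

Sliding a size-4 window across the 13 values:
[-3, -6, 10, 4] → max 10
[-6, 10, 4, 3] → max 10
[10, 4, 3, -4] → max 10
[4, 3, -4, 5] → max 5
[3, -4, 5, 6] → max 6
[-4, 5, 6, 2] → max 6
[5, 6, 2, 3] → max 6
[6, 2, 3, 3] → max 6
[2, 3, 3, -3] → max 3
[3, 3, -3, 0] → max 3

10, 10, 10, 5, 6, 6, 6, 6, 3, 3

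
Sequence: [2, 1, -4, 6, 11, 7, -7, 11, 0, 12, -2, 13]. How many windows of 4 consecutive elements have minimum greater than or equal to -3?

2

[2, 1, -4, 6] → min -4
[1, -4, 6, 11] → min -4
[-4, 6, 11, 7] → min -4
[6, 11, 7, -7] → min -7
[11, 7, -7, 11] → min -7
[7, -7, 11, 0] → min -7
[-7, 11, 0, 12] → min -7
[11, 0, 12, -2] → min -2  ≥ -3 ✓
[0, 12, -2, 13] → min -2  ≥ -3 ✓
2 windows satisfy the condition.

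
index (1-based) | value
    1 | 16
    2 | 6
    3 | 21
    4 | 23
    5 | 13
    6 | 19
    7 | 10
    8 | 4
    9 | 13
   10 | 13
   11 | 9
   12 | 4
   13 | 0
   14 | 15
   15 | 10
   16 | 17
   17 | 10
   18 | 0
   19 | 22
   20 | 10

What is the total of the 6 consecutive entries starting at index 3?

90

Elements at indices 3..8: 21, 23, 13, 19, 10, 4
sum(21, 23, 13, 19, 10, 4) = 90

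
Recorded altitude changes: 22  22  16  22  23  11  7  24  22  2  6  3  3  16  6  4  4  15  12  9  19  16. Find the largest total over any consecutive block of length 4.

83

(22, 22, 16, 22) → sum 82
(22, 16, 22, 23) → sum 83
(16, 22, 23, 11) → sum 72
(22, 23, 11, 7) → sum 63
(23, 11, 7, 24) → sum 65
(11, 7, 24, 22) → sum 64
(7, 24, 22, 2) → sum 55
(24, 22, 2, 6) → sum 54
(22, 2, 6, 3) → sum 33
(2, 6, 3, 3) → sum 14
(6, 3, 3, 16) → sum 28
(3, 3, 16, 6) → sum 28
(3, 16, 6, 4) → sum 29
(16, 6, 4, 4) → sum 30
(6, 4, 4, 15) → sum 29
(4, 4, 15, 12) → sum 35
(4, 15, 12, 9) → sum 40
(15, 12, 9, 19) → sum 55
(12, 9, 19, 16) → sum 56
Largest of these is 83.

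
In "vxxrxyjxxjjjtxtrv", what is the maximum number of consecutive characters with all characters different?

add v: [v] len 1
add x: [v, x] len 2
add x (repeat x, move left end past it): [x] len 1
add r: [x, r] len 2
add x (repeat x, move left end past it): [r, x] len 2
add y: [r, x, y] len 3
add j: [r, x, y, j] len 4
add x (repeat x, move left end past it): [y, j, x] len 3
add x (repeat x, move left end past it): [x] len 1
add j: [x, j] len 2
add j (repeat j, move left end past it): [j] len 1
add j (repeat j, move left end past it): [j] len 1
add t: [j, t] len 2
add x: [j, t, x] len 3
add t (repeat t, move left end past it): [x, t] len 2
add r: [x, t, r] len 3
add v: [x, t, r, v] len 4
Longest all-distinct length: 4.

4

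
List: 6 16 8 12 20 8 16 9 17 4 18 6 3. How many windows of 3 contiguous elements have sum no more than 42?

10

[6, 16, 8] → sum 30  ≤ 42 ✓
[16, 8, 12] → sum 36  ≤ 42 ✓
[8, 12, 20] → sum 40  ≤ 42 ✓
[12, 20, 8] → sum 40  ≤ 42 ✓
[20, 8, 16] → sum 44
[8, 16, 9] → sum 33  ≤ 42 ✓
[16, 9, 17] → sum 42  ≤ 42 ✓
[9, 17, 4] → sum 30  ≤ 42 ✓
[17, 4, 18] → sum 39  ≤ 42 ✓
[4, 18, 6] → sum 28  ≤ 42 ✓
[18, 6, 3] → sum 27  ≤ 42 ✓
10 windows satisfy the condition.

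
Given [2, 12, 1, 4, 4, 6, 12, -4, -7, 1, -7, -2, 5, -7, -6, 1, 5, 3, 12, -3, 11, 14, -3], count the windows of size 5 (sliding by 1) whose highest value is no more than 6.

[2, 12, 1, 4, 4] → max 12
[12, 1, 4, 4, 6] → max 12
[1, 4, 4, 6, 12] → max 12
[4, 4, 6, 12, -4] → max 12
[4, 6, 12, -4, -7] → max 12
[6, 12, -4, -7, 1] → max 12
[12, -4, -7, 1, -7] → max 12
[-4, -7, 1, -7, -2] → max 1  ≤ 6 ✓
[-7, 1, -7, -2, 5] → max 5  ≤ 6 ✓
[1, -7, -2, 5, -7] → max 5  ≤ 6 ✓
[-7, -2, 5, -7, -6] → max 5  ≤ 6 ✓
[-2, 5, -7, -6, 1] → max 5  ≤ 6 ✓
[5, -7, -6, 1, 5] → max 5  ≤ 6 ✓
[-7, -6, 1, 5, 3] → max 5  ≤ 6 ✓
[-6, 1, 5, 3, 12] → max 12
[1, 5, 3, 12, -3] → max 12
[5, 3, 12, -3, 11] → max 12
[3, 12, -3, 11, 14] → max 14
[12, -3, 11, 14, -3] → max 14
7 windows satisfy the condition.

7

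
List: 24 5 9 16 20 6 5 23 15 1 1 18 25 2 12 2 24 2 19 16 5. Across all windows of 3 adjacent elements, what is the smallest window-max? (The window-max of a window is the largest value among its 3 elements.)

Each size-3 window and its max:
[24, 5, 9] → max 24
[5, 9, 16] → max 16
[9, 16, 20] → max 20
[16, 20, 6] → max 20
[20, 6, 5] → max 20
[6, 5, 23] → max 23
[5, 23, 15] → max 23
[23, 15, 1] → max 23
[15, 1, 1] → max 15
[1, 1, 18] → max 18
[1, 18, 25] → max 25
[18, 25, 2] → max 25
[25, 2, 12] → max 25
[2, 12, 2] → max 12
[12, 2, 24] → max 24
[2, 24, 2] → max 24
[24, 2, 19] → max 24
[2, 19, 16] → max 19
[19, 16, 5] → max 19
Smallest of these is 12.

12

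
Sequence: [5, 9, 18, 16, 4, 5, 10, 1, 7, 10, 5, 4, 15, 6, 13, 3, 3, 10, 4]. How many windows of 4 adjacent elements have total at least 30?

5 9 18 16 → sum 48  ≥ 30 ✓
9 18 16 4 → sum 47  ≥ 30 ✓
18 16 4 5 → sum 43  ≥ 30 ✓
16 4 5 10 → sum 35  ≥ 30 ✓
4 5 10 1 → sum 20
5 10 1 7 → sum 23
10 1 7 10 → sum 28
1 7 10 5 → sum 23
7 10 5 4 → sum 26
10 5 4 15 → sum 34  ≥ 30 ✓
5 4 15 6 → sum 30  ≥ 30 ✓
4 15 6 13 → sum 38  ≥ 30 ✓
15 6 13 3 → sum 37  ≥ 30 ✓
6 13 3 3 → sum 25
13 3 3 10 → sum 29
3 3 10 4 → sum 20
8 windows satisfy the condition.

8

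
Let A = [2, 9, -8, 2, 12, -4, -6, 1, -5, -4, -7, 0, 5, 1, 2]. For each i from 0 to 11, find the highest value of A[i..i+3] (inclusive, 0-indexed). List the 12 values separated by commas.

[2, 9, -8, 2] → max 9
[9, -8, 2, 12] → max 12
[-8, 2, 12, -4] → max 12
[2, 12, -4, -6] → max 12
[12, -4, -6, 1] → max 12
[-4, -6, 1, -5] → max 1
[-6, 1, -5, -4] → max 1
[1, -5, -4, -7] → max 1
[-5, -4, -7, 0] → max 0
[-4, -7, 0, 5] → max 5
[-7, 0, 5, 1] → max 5
[0, 5, 1, 2] → max 5

9, 12, 12, 12, 12, 1, 1, 1, 0, 5, 5, 5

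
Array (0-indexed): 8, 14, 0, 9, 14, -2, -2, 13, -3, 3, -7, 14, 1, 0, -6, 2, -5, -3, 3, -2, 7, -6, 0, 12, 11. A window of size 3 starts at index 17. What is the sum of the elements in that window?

Elements at indices 17..19: -3, 3, -2
sum(-3, 3, -2) = -2

-2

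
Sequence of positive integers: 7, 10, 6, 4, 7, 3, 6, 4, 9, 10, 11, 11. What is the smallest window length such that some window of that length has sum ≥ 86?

add 7: running sum 7 < 86
add 10: running sum 17 < 86
add 6: running sum 23 < 86
add 4: running sum 27 < 86
add 7: running sum 34 < 86
add 3: running sum 37 < 86
add 6: running sum 43 < 86
add 4: running sum 47 < 86
add 9: running sum 56 < 86
add 10: running sum 66 < 86
add 11: running sum 77 < 86
end 11: [7, 10, 6, 4, 7, 3, 6, 4, 9, 10, 11, 11] sum 88, len 12
Shortest qualifying length: 12.

12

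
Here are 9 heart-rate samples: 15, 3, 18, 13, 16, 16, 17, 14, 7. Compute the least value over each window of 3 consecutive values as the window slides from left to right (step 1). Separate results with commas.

3, 3, 13, 13, 16, 14, 7

[15, 3, 18] → min 3
[3, 18, 13] → min 3
[18, 13, 16] → min 13
[13, 16, 16] → min 13
[16, 16, 17] → min 16
[16, 17, 14] → min 14
[17, 14, 7] → min 7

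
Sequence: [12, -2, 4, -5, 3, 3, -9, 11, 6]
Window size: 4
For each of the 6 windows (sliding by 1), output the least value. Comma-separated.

Sliding a size-4 window across the 9 values:
[12, -2, 4, -5] → min -5
[-2, 4, -5, 3] → min -5
[4, -5, 3, 3] → min -5
[-5, 3, 3, -9] → min -9
[3, 3, -9, 11] → min -9
[3, -9, 11, 6] → min -9

-5, -5, -5, -9, -9, -9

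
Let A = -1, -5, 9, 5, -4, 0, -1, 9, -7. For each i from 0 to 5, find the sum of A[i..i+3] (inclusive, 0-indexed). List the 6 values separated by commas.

-1 -5 9 5 → sum 8
-5 9 5 -4 → sum 5
9 5 -4 0 → sum 10
5 -4 0 -1 → sum 0
-4 0 -1 9 → sum 4
0 -1 9 -7 → sum 1

8, 5, 10, 0, 4, 1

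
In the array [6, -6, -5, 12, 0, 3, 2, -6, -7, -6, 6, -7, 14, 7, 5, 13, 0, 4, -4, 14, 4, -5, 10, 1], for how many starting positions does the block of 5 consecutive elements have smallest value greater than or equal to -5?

6 -6 -5 12 0 → min -6
-6 -5 12 0 3 → min -6
-5 12 0 3 2 → min -5  ≥ -5 ✓
12 0 3 2 -6 → min -6
0 3 2 -6 -7 → min -7
3 2 -6 -7 -6 → min -7
2 -6 -7 -6 6 → min -7
-6 -7 -6 6 -7 → min -7
-7 -6 6 -7 14 → min -7
-6 6 -7 14 7 → min -7
6 -7 14 7 5 → min -7
-7 14 7 5 13 → min -7
14 7 5 13 0 → min 0  ≥ -5 ✓
7 5 13 0 4 → min 0  ≥ -5 ✓
5 13 0 4 -4 → min -4  ≥ -5 ✓
13 0 4 -4 14 → min -4  ≥ -5 ✓
0 4 -4 14 4 → min -4  ≥ -5 ✓
4 -4 14 4 -5 → min -5  ≥ -5 ✓
-4 14 4 -5 10 → min -5  ≥ -5 ✓
14 4 -5 10 1 → min -5  ≥ -5 ✓
9 windows satisfy the condition.

9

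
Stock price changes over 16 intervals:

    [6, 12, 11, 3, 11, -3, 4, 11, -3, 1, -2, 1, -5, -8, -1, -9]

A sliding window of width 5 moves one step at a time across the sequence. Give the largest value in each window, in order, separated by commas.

12, 12, 11, 11, 11, 11, 11, 11, 1, 1, 1, 1

Sliding a size-5 window across the 16 values:
[6, 12, 11, 3, 11] → max 12
[12, 11, 3, 11, -3] → max 12
[11, 3, 11, -3, 4] → max 11
[3, 11, -3, 4, 11] → max 11
[11, -3, 4, 11, -3] → max 11
[-3, 4, 11, -3, 1] → max 11
[4, 11, -3, 1, -2] → max 11
[11, -3, 1, -2, 1] → max 11
[-3, 1, -2, 1, -5] → max 1
[1, -2, 1, -5, -8] → max 1
[-2, 1, -5, -8, -1] → max 1
[1, -5, -8, -1, -9] → max 1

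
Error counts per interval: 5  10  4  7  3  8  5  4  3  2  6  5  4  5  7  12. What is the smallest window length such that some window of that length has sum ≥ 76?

add 5: running sum 5 < 76
add 10: running sum 15 < 76
add 4: running sum 19 < 76
add 7: running sum 26 < 76
add 3: running sum 29 < 76
add 8: running sum 37 < 76
add 5: running sum 42 < 76
add 4: running sum 46 < 76
add 3: running sum 49 < 76
add 2: running sum 51 < 76
add 6: running sum 57 < 76
add 5: running sum 62 < 76
add 4: running sum 66 < 76
add 5: running sum 71 < 76
end 14: [5, 10, 4, 7, 3, 8, 5, 4, 3, 2, 6, 5, 4, 5, 7] sum 78, len 15
end 15: [10, 4, 7, 3, 8, 5, 4, 3, 2, 6, 5, 4, 5, 7, 12] sum 85, len 15
Shortest qualifying length: 15.

15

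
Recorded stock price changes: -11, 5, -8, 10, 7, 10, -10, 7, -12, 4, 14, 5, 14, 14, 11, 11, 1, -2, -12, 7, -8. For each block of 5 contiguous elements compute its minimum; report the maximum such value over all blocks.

Window mins for each of the 17 positions:
[-11, 5, -8, 10, 7] → min -11
[5, -8, 10, 7, 10] → min -8
[-8, 10, 7, 10, -10] → min -10
[10, 7, 10, -10, 7] → min -10
[7, 10, -10, 7, -12] → min -12
[10, -10, 7, -12, 4] → min -12
[-10, 7, -12, 4, 14] → min -12
[7, -12, 4, 14, 5] → min -12
[-12, 4, 14, 5, 14] → min -12
[4, 14, 5, 14, 14] → min 4
[14, 5, 14, 14, 11] → min 5
[5, 14, 14, 11, 11] → min 5
[14, 14, 11, 11, 1] → min 1
[14, 11, 11, 1, -2] → min -2
[11, 11, 1, -2, -12] → min -12
[11, 1, -2, -12, 7] → min -12
[1, -2, -12, 7, -8] → min -12
Maximum of these is 5.

5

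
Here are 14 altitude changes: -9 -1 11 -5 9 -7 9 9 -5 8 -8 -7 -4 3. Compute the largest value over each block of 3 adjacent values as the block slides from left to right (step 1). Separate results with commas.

11, 11, 11, 9, 9, 9, 9, 9, 8, 8, -4, 3

-9 -1 11 → max 11
-1 11 -5 → max 11
11 -5 9 → max 11
-5 9 -7 → max 9
9 -7 9 → max 9
-7 9 9 → max 9
9 9 -5 → max 9
9 -5 8 → max 9
-5 8 -8 → max 8
8 -8 -7 → max 8
-8 -7 -4 → max -4
-7 -4 3 → max 3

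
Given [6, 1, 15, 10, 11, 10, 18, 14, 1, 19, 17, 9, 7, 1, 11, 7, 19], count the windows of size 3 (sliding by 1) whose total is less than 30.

(6, 1, 15) → sum 22  < 30 ✓
(1, 15, 10) → sum 26  < 30 ✓
(15, 10, 11) → sum 36
(10, 11, 10) → sum 31
(11, 10, 18) → sum 39
(10, 18, 14) → sum 42
(18, 14, 1) → sum 33
(14, 1, 19) → sum 34
(1, 19, 17) → sum 37
(19, 17, 9) → sum 45
(17, 9, 7) → sum 33
(9, 7, 1) → sum 17  < 30 ✓
(7, 1, 11) → sum 19  < 30 ✓
(1, 11, 7) → sum 19  < 30 ✓
(11, 7, 19) → sum 37
5 windows satisfy the condition.

5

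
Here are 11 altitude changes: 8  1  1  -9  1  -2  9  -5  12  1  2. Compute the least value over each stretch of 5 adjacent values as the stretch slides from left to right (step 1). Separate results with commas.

-9, -9, -9, -9, -5, -5, -5

(8, 1, 1, -9, 1) → min -9
(1, 1, -9, 1, -2) → min -9
(1, -9, 1, -2, 9) → min -9
(-9, 1, -2, 9, -5) → min -9
(1, -2, 9, -5, 12) → min -5
(-2, 9, -5, 12, 1) → min -5
(9, -5, 12, 1, 2) → min -5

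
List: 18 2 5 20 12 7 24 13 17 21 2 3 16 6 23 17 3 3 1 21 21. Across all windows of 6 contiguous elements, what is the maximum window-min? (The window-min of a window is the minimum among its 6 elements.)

[18, 2, 5, 20, 12, 7] → min 2
[2, 5, 20, 12, 7, 24] → min 2
[5, 20, 12, 7, 24, 13] → min 5
[20, 12, 7, 24, 13, 17] → min 7
[12, 7, 24, 13, 17, 21] → min 7
[7, 24, 13, 17, 21, 2] → min 2
[24, 13, 17, 21, 2, 3] → min 2
[13, 17, 21, 2, 3, 16] → min 2
[17, 21, 2, 3, 16, 6] → min 2
[21, 2, 3, 16, 6, 23] → min 2
[2, 3, 16, 6, 23, 17] → min 2
[3, 16, 6, 23, 17, 3] → min 3
[16, 6, 23, 17, 3, 3] → min 3
[6, 23, 17, 3, 3, 1] → min 1
[23, 17, 3, 3, 1, 21] → min 1
[17, 3, 3, 1, 21, 21] → min 1
Maximum of these is 7.

7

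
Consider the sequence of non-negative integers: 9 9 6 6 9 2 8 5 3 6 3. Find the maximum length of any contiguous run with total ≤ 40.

7

→ 9: sum 9, len 1
→ 9: sum 18, len 2
→ 6: sum 24, len 3
→ 6: sum 30, len 4
→ 9: sum 39, len 5
→ 2 (dropped 9): sum 32, len 5
→ 8: sum 40, len 6
→ 5 (dropped 9): sum 36, len 6
→ 3: sum 39, len 7
→ 6 (dropped 6): sum 39, len 7
→ 3 (dropped 6): sum 36, len 7
Longest length seen: 7.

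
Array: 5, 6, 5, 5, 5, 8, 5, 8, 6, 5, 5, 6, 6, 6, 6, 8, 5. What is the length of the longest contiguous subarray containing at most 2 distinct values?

7

Extend right; when distinct count exceeds 2, shrink from the left:
[5] 1 distinct, len 1
[5, 6] 2 distinct, len 2
[5, 6, 5] 2 distinct, len 3
[5, 6, 5, 5] 2 distinct, len 4
[5, 6, 5, 5, 5] 2 distinct, len 5
[5, 5, 5, 8] 2 distinct, len 4
[5, 5, 5, 8, 5] 2 distinct, len 5
[5, 5, 5, 8, 5, 8] 2 distinct, len 6
[8, 6] 2 distinct, len 2
[6, 5] 2 distinct, len 2
[6, 5, 5] 2 distinct, len 3
[6, 5, 5, 6] 2 distinct, len 4
[6, 5, 5, 6, 6] 2 distinct, len 5
[6, 5, 5, 6, 6, 6] 2 distinct, len 6
[6, 5, 5, 6, 6, 6, 6] 2 distinct, len 7
[6, 6, 6, 6, 8] 2 distinct, len 5
[8, 5] 2 distinct, len 2
Longest length with ≤2 distinct: 7.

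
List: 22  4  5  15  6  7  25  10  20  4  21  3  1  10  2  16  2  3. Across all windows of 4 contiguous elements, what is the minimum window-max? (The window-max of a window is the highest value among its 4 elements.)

10

[22, 4, 5, 15] → max 22
[4, 5, 15, 6] → max 15
[5, 15, 6, 7] → max 15
[15, 6, 7, 25] → max 25
[6, 7, 25, 10] → max 25
[7, 25, 10, 20] → max 25
[25, 10, 20, 4] → max 25
[10, 20, 4, 21] → max 21
[20, 4, 21, 3] → max 21
[4, 21, 3, 1] → max 21
[21, 3, 1, 10] → max 21
[3, 1, 10, 2] → max 10
[1, 10, 2, 16] → max 16
[10, 2, 16, 2] → max 16
[2, 16, 2, 3] → max 16
Minimum of these is 10.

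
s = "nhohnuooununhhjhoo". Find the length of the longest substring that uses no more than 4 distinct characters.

[n] 1 distinct, len 1
[n, h] 2 distinct, len 2
[n, h, o] 3 distinct, len 3
[n, h, o, h] 3 distinct, len 4
[n, h, o, h, n] 3 distinct, len 5
[n, h, o, h, n, u] 4 distinct, len 6
[n, h, o, h, n, u, o] 4 distinct, len 7
[n, h, o, h, n, u, o, o] 4 distinct, len 8
[n, h, o, h, n, u, o, o, u] 4 distinct, len 9
[n, h, o, h, n, u, o, o, u, n] 4 distinct, len 10
[n, h, o, h, n, u, o, o, u, n, u] 4 distinct, len 11
[n, h, o, h, n, u, o, o, u, n, u, n] 4 distinct, len 12
[n, h, o, h, n, u, o, o, u, n, u, n, h] 4 distinct, len 13
[n, h, o, h, n, u, o, o, u, n, u, n, h, h] 4 distinct, len 14
[u, n, u, n, h, h, j] 4 distinct, len 7
[u, n, u, n, h, h, j, h] 4 distinct, len 8
[n, h, h, j, h, o] 4 distinct, len 6
[n, h, h, j, h, o, o] 4 distinct, len 7
Longest length with ≤4 distinct: 14.

14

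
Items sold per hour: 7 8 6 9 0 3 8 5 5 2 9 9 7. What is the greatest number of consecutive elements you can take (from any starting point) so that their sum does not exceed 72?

Extend to the right; shrink from the left whenever the sum exceeds 72:
add 7: [7] sum 7, len 1
add 8: [7, 8] sum 15, len 2
add 6: [7, 8, 6] sum 21, len 3
add 9: [7, 8, 6, 9] sum 30, len 4
add 0: [7, 8, 6, 9, 0] sum 30, len 5
add 3: [7, 8, 6, 9, 0, 3] sum 33, len 6
add 8: [7, 8, 6, 9, 0, 3, 8] sum 41, len 7
add 5: [7, 8, 6, 9, 0, 3, 8, 5] sum 46, len 8
add 5: [7, 8, 6, 9, 0, 3, 8, 5, 5] sum 51, len 9
add 2: [7, 8, 6, 9, 0, 3, 8, 5, 5, 2] sum 53, len 10
add 9: [7, 8, 6, 9, 0, 3, 8, 5, 5, 2, 9] sum 62, len 11
add 9: [7, 8, 6, 9, 0, 3, 8, 5, 5, 2, 9, 9] sum 71, len 12
add 7: [8, 6, 9, 0, 3, 8, 5, 5, 2, 9, 9, 7] sum 71, len 12
Longest length seen: 12.

12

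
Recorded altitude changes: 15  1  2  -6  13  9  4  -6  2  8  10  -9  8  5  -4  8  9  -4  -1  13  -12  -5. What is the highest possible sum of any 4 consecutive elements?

Each size-4 window and its sum:
15 1 2 -6 → sum 12
1 2 -6 13 → sum 10
2 -6 13 9 → sum 18
-6 13 9 4 → sum 20
13 9 4 -6 → sum 20
9 4 -6 2 → sum 9
4 -6 2 8 → sum 8
-6 2 8 10 → sum 14
2 8 10 -9 → sum 11
8 10 -9 8 → sum 17
10 -9 8 5 → sum 14
-9 8 5 -4 → sum 0
8 5 -4 8 → sum 17
5 -4 8 9 → sum 18
-4 8 9 -4 → sum 9
8 9 -4 -1 → sum 12
9 -4 -1 13 → sum 17
-4 -1 13 -12 → sum -4
-1 13 -12 -5 → sum -5
Highest of these is 20.

20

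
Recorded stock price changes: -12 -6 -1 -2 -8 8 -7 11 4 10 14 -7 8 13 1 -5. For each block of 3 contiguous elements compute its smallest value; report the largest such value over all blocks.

Each size-3 window and its min:
[-12, -6, -1] → min -12
[-6, -1, -2] → min -6
[-1, -2, -8] → min -8
[-2, -8, 8] → min -8
[-8, 8, -7] → min -8
[8, -7, 11] → min -7
[-7, 11, 4] → min -7
[11, 4, 10] → min 4
[4, 10, 14] → min 4
[10, 14, -7] → min -7
[14, -7, 8] → min -7
[-7, 8, 13] → min -7
[8, 13, 1] → min 1
[13, 1, -5] → min -5
Largest of these is 4.

4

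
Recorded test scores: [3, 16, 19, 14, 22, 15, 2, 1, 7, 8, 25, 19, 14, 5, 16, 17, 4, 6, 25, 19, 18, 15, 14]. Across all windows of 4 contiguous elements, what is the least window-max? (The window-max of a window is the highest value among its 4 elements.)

(3, 16, 19, 14) → max 19
(16, 19, 14, 22) → max 22
(19, 14, 22, 15) → max 22
(14, 22, 15, 2) → max 22
(22, 15, 2, 1) → max 22
(15, 2, 1, 7) → max 15
(2, 1, 7, 8) → max 8
(1, 7, 8, 25) → max 25
(7, 8, 25, 19) → max 25
(8, 25, 19, 14) → max 25
(25, 19, 14, 5) → max 25
(19, 14, 5, 16) → max 19
(14, 5, 16, 17) → max 17
(5, 16, 17, 4) → max 17
(16, 17, 4, 6) → max 17
(17, 4, 6, 25) → max 25
(4, 6, 25, 19) → max 25
(6, 25, 19, 18) → max 25
(25, 19, 18, 15) → max 25
(19, 18, 15, 14) → max 19
Least of these is 8.

8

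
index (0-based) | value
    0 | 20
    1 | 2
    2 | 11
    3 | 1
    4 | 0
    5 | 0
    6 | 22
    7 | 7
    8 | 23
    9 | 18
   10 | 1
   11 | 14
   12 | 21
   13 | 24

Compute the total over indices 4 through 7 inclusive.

Elements at indices 4..7: 0, 0, 22, 7
sum(0, 0, 22, 7) = 29

29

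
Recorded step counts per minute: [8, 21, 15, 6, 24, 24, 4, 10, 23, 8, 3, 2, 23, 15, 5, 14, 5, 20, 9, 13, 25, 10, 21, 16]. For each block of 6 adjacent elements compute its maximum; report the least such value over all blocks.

20

[8, 21, 15, 6, 24, 24] → max 24
[21, 15, 6, 24, 24, 4] → max 24
[15, 6, 24, 24, 4, 10] → max 24
[6, 24, 24, 4, 10, 23] → max 24
[24, 24, 4, 10, 23, 8] → max 24
[24, 4, 10, 23, 8, 3] → max 24
[4, 10, 23, 8, 3, 2] → max 23
[10, 23, 8, 3, 2, 23] → max 23
[23, 8, 3, 2, 23, 15] → max 23
[8, 3, 2, 23, 15, 5] → max 23
[3, 2, 23, 15, 5, 14] → max 23
[2, 23, 15, 5, 14, 5] → max 23
[23, 15, 5, 14, 5, 20] → max 23
[15, 5, 14, 5, 20, 9] → max 20
[5, 14, 5, 20, 9, 13] → max 20
[14, 5, 20, 9, 13, 25] → max 25
[5, 20, 9, 13, 25, 10] → max 25
[20, 9, 13, 25, 10, 21] → max 25
[9, 13, 25, 10, 21, 16] → max 25
Least of these is 20.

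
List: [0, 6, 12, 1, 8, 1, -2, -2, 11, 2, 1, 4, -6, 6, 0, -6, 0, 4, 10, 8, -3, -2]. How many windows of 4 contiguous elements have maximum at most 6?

[0, 6, 12, 1] → max 12
[6, 12, 1, 8] → max 12
[12, 1, 8, 1] → max 12
[1, 8, 1, -2] → max 8
[8, 1, -2, -2] → max 8
[1, -2, -2, 11] → max 11
[-2, -2, 11, 2] → max 11
[-2, 11, 2, 1] → max 11
[11, 2, 1, 4] → max 11
[2, 1, 4, -6] → max 4  ≤ 6 ✓
[1, 4, -6, 6] → max 6  ≤ 6 ✓
[4, -6, 6, 0] → max 6  ≤ 6 ✓
[-6, 6, 0, -6] → max 6  ≤ 6 ✓
[6, 0, -6, 0] → max 6  ≤ 6 ✓
[0, -6, 0, 4] → max 4  ≤ 6 ✓
[-6, 0, 4, 10] → max 10
[0, 4, 10, 8] → max 10
[4, 10, 8, -3] → max 10
[10, 8, -3, -2] → max 10
6 windows satisfy the condition.

6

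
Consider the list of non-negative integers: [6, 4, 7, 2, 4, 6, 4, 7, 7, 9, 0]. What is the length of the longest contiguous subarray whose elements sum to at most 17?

[6] sum 6 len 1
[6, 4] sum 10 len 2
[6, 4, 7] sum 17 len 3
[4, 7, 2] sum 13 len 3
[4, 7, 2, 4] sum 17 len 4
[2, 4, 6] sum 12 len 3
[2, 4, 6, 4] sum 16 len 4
[6, 4, 7] sum 17 len 3
[7, 7] sum 14 len 2
[7, 9] sum 16 len 2
[7, 9, 0] sum 16 len 3
Longest length seen: 4.

4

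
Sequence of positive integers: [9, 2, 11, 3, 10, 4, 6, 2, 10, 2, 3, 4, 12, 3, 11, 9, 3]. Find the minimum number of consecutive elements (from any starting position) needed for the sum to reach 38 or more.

Extend right; whenever the sum reaches 38, record the length and shrink from the left:
add 9: running sum 9 < 38
add 2: running sum 11 < 38
add 11: running sum 22 < 38
add 3: running sum 25 < 38
add 10: running sum 35 < 38
end 5: [9, 2, 11, 3, 10, 4] sum 39, len 6
end 6: [9, 2, 11, 3, 10, 4, 6] sum 45, len 7
end 7: [2, 11, 3, 10, 4, 6, 2] sum 38, len 7
end 8: [11, 3, 10, 4, 6, 2, 10] sum 46, len 7
end 9: [11, 3, 10, 4, 6, 2, 10, 2] sum 48, len 8
end 10: [3, 10, 4, 6, 2, 10, 2, 3] sum 40, len 8
end 11: [10, 4, 6, 2, 10, 2, 3, 4] sum 41, len 8
end 12: [6, 2, 10, 2, 3, 4, 12] sum 39, len 7
end 13: [6, 2, 10, 2, 3, 4, 12, 3] sum 42, len 8
end 14: [10, 2, 3, 4, 12, 3, 11] sum 45, len 7
end 15: [4, 12, 3, 11, 9] sum 39, len 5
end 16: [12, 3, 11, 9, 3] sum 38, len 5
Shortest qualifying length: 5.

5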